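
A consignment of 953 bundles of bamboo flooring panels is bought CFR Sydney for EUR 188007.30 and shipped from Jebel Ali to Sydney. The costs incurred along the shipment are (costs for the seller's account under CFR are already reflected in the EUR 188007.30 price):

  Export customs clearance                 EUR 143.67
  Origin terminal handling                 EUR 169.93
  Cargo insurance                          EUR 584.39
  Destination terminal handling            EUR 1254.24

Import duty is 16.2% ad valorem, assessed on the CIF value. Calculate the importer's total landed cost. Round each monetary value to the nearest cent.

Total landed cost: EUR 220397.78

CFR: the seller pays costs through ocean freight to the destination port, but not insurance.
Already in the invoice (seller's account under CFR): export clearance, origin terminal — exclude.
CIF value = CFR price + insurance = 188007.30 + 584.39 = 188591.69
Import duty = 188591.69 × 16.2% = 30551.85
Buyer bears: insurance 584.39 + destination terminal 1254.24 + duty 30551.85 = 32390.48
Landed cost = invoice 188007.30 + 32390.48 = 220397.78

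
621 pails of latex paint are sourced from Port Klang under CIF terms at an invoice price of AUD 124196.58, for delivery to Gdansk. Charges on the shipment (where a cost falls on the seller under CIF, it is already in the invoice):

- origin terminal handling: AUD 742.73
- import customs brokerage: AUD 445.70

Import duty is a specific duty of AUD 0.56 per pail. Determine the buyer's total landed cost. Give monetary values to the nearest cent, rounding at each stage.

Total landed cost: AUD 124990.04

CIF: the seller pays costs through ocean freight and marine insurance to the destination port.
Already in the invoice (seller's account under CIF): origin terminal — exclude.
The CIF price already equals the CIF value: 124196.58
Import duty = 621 × 0.56 = 347.76
Buyer bears: brokerage 445.70 + duty 347.76 = 793.46
Landed cost = invoice 124196.58 + 793.46 = 124990.04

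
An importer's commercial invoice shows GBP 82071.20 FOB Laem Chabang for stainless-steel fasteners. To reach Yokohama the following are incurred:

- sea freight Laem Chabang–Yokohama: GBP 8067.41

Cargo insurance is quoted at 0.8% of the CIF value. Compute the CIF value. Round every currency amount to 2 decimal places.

Let C be the CIF value. C = FOB price + freight + 0.8% × C
C − 0.8% × C = 82071.20 + 8067.41
0.992 × C = 90138.61
C = 90138.61 / 0.992 = 90865.53
Insurance premium = 0.8% × 90865.53 = 726.92

CIF value: GBP 90865.53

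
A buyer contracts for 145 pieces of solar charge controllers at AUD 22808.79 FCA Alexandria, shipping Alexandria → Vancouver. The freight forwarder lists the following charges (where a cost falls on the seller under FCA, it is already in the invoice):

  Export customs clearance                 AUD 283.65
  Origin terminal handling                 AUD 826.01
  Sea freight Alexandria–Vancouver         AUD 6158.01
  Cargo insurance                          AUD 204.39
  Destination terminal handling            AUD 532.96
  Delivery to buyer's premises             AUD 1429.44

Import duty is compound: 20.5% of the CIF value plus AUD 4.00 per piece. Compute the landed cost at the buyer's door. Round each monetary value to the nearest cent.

Total landed cost: AUD 38689.03

FCA: the seller delivers export-cleared goods to the carrier; the buyer bears costs from that point.
Already in the invoice (seller's account under FCA): export clearance — exclude.
CIF value = FCA price + origin terminal + freight + insurance = 22808.79 + 826.01 + 6158.01 + 204.39 = 29997.20
Ad valorem component: 29997.20 × 20.5% = 6149.43
Specific component: 145 × 4.00 = 580.00
Import duty = 6149.43 + 580.00 = 6729.43
Buyer bears: origin terminal 826.01 + freight 6158.01 + insurance 204.39 + destination terminal 532.96 + delivery 1429.44 + duty 6729.43 = 15880.24
Landed cost = invoice 22808.79 + 15880.24 = 38689.03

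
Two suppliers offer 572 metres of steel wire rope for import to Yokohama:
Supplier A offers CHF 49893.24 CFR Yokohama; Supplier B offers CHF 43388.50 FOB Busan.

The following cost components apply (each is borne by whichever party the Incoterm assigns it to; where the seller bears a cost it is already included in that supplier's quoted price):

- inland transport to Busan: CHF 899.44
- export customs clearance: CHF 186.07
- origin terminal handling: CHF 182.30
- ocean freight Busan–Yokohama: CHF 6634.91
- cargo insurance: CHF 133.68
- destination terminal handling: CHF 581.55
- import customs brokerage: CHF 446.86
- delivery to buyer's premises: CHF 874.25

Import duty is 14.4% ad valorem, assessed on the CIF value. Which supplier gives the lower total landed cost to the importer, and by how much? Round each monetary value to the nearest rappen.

Supplier A is cheaper by CHF 148.91

Supplier A (CFR):
CIF value = CFR price + insurance = 49893.24 + 133.68 = 50026.92
Import duty = 50026.92 × 14.4% = 7203.88
Buyer bears (A): 133.68 + 581.55 + 446.86 + 874.25 = 2036.34
Landed cost (A) = invoice 49893.24 + 2036.34 + duty 7203.88 = 59133.46
Supplier B (FOB):
CIF value = FOB price + freight + insurance = 43388.50 + 6634.91 + 133.68 = 50157.09
Import duty = 50157.09 × 14.4% = 7222.62
Buyer bears (B): 6634.91 + 133.68 + 581.55 + 446.86 + 874.25 = 8671.25
Landed cost (B) = invoice 43388.50 + 8671.25 + duty 7222.62 = 59282.37
Difference = |59133.46 − 59282.37| = 148.91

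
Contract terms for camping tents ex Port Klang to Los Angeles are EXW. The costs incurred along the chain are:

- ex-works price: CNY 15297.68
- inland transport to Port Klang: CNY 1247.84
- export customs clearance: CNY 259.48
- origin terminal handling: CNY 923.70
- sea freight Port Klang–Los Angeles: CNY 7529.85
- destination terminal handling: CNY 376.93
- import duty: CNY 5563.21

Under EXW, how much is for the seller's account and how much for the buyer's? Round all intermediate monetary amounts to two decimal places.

Seller: CNY 15297.68; buyer: CNY 15901.01

EXW: the seller makes goods available at their premises; the buyer bears all onward costs.
Seller's account: goods 15297.68 = 15297.68
Buyer's account: inland to port 1247.84 + export clearance 259.48 + origin terminal 923.70 + freight 7529.85 + destination terminal 376.93 + duty 5563.21 = 15901.01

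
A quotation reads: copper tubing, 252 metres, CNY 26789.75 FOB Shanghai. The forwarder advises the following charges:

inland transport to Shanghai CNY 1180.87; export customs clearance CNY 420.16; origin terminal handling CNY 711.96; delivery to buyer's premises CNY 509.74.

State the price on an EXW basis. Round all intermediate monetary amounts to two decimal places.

Not relevant to the conversion: delivery — on the buyer under both terms; not part of either seller's price.
From FOB to EXW, the seller no longer bears: inland to port, export clearance, origin terminal.
EXW price = 26789.75 − 1180.87 − 420.16 − 711.96 = 24476.76

EXW price: CNY 24476.76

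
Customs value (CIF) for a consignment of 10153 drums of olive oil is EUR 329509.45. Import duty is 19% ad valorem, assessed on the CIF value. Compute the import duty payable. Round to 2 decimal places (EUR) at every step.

Import duty = 329509.45 × 19% = 62606.80

Import duty: EUR 62606.80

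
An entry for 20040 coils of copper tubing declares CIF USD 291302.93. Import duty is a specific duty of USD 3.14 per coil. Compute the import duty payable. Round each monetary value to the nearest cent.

Import duty: USD 62925.60

Import duty = 20040 × 3.14 = 62925.60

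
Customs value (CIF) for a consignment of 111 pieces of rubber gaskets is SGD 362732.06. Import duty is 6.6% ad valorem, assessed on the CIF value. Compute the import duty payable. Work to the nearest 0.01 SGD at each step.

Import duty = 362732.06 × 6.6% = 23940.32

Import duty: SGD 23940.32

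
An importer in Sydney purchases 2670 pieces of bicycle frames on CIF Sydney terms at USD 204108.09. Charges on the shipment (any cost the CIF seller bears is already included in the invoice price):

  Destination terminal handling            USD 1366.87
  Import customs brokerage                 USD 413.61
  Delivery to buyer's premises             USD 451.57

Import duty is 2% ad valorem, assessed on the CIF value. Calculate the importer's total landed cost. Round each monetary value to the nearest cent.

Total landed cost: USD 210422.30

CIF: the seller pays costs through ocean freight and marine insurance to the destination port.
The CIF price already equals the CIF value: 204108.09
Import duty = 204108.09 × 2% = 4082.16
Buyer bears: destination terminal 1366.87 + brokerage 413.61 + delivery 451.57 + duty 4082.16 = 6314.21
Landed cost = invoice 204108.09 + 6314.21 = 210422.30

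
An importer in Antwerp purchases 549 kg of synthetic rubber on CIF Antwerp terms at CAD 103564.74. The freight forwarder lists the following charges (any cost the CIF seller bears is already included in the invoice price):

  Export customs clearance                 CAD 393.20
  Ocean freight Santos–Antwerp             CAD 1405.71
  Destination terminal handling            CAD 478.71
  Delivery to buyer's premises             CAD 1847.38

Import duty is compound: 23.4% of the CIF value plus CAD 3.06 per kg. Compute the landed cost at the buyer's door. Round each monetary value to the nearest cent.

CIF: the seller pays costs through ocean freight and marine insurance to the destination port.
Already in the invoice (seller's account under CIF): export clearance, freight — exclude.
The CIF price already equals the CIF value: 103564.74
Ad valorem component: 103564.74 × 23.4% = 24234.15
Specific component: 549 × 3.06 = 1679.94
Import duty = 24234.15 + 1679.94 = 25914.09
Buyer bears: destination terminal 478.71 + delivery 1847.38 + duty 25914.09 = 28240.18
Landed cost = invoice 103564.74 + 28240.18 = 131804.92

Total landed cost: CAD 131804.92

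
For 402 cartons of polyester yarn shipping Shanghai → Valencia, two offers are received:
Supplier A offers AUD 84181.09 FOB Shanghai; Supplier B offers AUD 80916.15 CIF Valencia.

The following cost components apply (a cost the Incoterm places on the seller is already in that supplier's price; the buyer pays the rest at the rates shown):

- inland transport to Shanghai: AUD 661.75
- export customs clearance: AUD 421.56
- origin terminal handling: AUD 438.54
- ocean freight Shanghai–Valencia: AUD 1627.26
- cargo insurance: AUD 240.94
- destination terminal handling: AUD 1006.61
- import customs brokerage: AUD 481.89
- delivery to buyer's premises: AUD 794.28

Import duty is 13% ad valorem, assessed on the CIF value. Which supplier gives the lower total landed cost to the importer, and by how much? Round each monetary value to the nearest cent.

Supplier B is cheaper by AUD 5800.45

Supplier A (FOB):
CIF value = FOB price + freight + insurance = 84181.09 + 1627.26 + 240.94 = 86049.29
Import duty = 86049.29 × 13% = 11186.41
Buyer bears (A): 1627.26 + 240.94 + 1006.61 + 481.89 + 794.28 = 4150.98
Landed cost (A) = invoice 84181.09 + 4150.98 + duty 11186.41 = 99518.48
Supplier B (CIF):
The CIF price already equals the CIF value: 80916.15
Import duty = 80916.15 × 13% = 10519.10
Buyer bears (B): 1006.61 + 481.89 + 794.28 = 2282.78
Landed cost (B) = invoice 80916.15 + 2282.78 + duty 10519.10 = 93718.03
Difference = |99518.48 − 93718.03| = 5800.45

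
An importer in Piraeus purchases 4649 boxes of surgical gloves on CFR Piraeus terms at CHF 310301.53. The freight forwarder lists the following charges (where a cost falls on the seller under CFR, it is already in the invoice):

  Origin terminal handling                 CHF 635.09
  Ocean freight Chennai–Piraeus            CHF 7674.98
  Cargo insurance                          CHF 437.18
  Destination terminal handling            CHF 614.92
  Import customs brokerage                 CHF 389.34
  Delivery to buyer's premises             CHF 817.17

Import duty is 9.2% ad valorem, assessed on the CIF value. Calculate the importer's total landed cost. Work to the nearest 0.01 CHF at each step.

CFR: the seller pays costs through ocean freight to the destination port, but not insurance.
Already in the invoice (seller's account under CFR): origin terminal, freight — exclude.
CIF value = CFR price + insurance = 310301.53 + 437.18 = 310738.71
Import duty = 310738.71 × 9.2% = 28587.96
Buyer bears: insurance 437.18 + destination terminal 614.92 + brokerage 389.34 + delivery 817.17 + duty 28587.96 = 30846.57
Landed cost = invoice 310301.53 + 30846.57 = 341148.10

Total landed cost: CHF 341148.10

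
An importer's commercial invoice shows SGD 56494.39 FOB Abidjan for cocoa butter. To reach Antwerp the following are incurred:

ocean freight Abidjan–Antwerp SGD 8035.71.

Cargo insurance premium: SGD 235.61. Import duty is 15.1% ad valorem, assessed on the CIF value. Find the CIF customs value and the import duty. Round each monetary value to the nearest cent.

CIF value: SGD 64765.71; import duty: SGD 9779.62

CIF = FOB price + freight + insurance
CIF = 56494.39 + 8035.71 + 235.61 = 64765.71
Import duty = 64765.71 × 15.1% = 9779.62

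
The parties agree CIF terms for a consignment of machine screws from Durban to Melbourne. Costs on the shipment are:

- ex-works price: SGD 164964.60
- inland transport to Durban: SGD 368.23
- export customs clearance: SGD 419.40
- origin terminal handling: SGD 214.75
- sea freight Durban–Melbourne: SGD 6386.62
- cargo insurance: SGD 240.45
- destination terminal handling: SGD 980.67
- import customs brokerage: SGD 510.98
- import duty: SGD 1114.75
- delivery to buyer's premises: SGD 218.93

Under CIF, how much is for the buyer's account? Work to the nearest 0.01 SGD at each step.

Buyer's account: SGD 2825.33

CIF: the seller pays costs through ocean freight and marine insurance to the destination port.
Seller's account: goods 164964.60 + inland to port 368.23 + export clearance 419.40 + origin terminal 214.75 + freight 6386.62 + insurance 240.45 = 172594.05
Buyer's account: destination terminal 980.67 + brokerage 510.98 + duty 1114.75 + delivery 218.93 = 2825.33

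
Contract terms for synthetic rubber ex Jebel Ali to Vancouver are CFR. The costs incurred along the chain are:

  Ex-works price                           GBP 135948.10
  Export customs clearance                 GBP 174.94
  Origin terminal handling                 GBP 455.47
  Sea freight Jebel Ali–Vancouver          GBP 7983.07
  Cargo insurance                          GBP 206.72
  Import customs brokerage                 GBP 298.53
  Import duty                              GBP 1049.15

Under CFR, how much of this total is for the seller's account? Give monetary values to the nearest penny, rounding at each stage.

Seller's account: GBP 144561.58

CFR: the seller pays costs through ocean freight to the destination port, but not insurance.
Seller's account: goods 135948.10 + export clearance 174.94 + origin terminal 455.47 + freight 7983.07 = 144561.58
Buyer's account: insurance 206.72 + brokerage 298.53 + duty 1049.15 = 1554.40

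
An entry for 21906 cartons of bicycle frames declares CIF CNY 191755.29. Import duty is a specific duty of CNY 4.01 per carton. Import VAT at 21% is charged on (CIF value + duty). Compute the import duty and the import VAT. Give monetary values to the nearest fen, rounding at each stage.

Import duty = 21906 × 4.01 = 87843.06
VAT base = CIF + duty = 191755.29 + 87843.06 = 279598.35
Import VAT = 279598.35 × 21% = 58715.65

Import duty: CNY 87843.06; import VAT: CNY 58715.65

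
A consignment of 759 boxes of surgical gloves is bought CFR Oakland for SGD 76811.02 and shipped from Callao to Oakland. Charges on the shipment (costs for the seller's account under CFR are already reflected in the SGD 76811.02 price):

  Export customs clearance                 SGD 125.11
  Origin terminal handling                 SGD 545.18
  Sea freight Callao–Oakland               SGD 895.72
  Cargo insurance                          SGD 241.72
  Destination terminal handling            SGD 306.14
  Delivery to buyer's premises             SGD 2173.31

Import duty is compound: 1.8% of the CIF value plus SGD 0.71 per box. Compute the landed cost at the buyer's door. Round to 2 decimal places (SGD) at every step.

Total landed cost: SGD 81458.03

CFR: the seller pays costs through ocean freight to the destination port, but not insurance.
Already in the invoice (seller's account under CFR): export clearance, origin terminal, freight — exclude.
CIF value = CFR price + insurance = 76811.02 + 241.72 = 77052.74
Ad valorem component: 77052.74 × 1.8% = 1386.95
Specific component: 759 × 0.71 = 538.89
Import duty = 1386.95 + 538.89 = 1925.84
Buyer bears: insurance 241.72 + destination terminal 306.14 + delivery 2173.31 + duty 1925.84 = 4647.01
Landed cost = invoice 76811.02 + 4647.01 = 81458.03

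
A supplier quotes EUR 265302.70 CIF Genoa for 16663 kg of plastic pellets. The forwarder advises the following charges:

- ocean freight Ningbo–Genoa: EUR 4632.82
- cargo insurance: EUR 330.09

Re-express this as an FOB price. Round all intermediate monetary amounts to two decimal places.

From CIF to FOB, the seller no longer bears: freight, insurance.
FOB price = 265302.70 − 4632.82 − 330.09 = 260339.79

FOB price: EUR 260339.79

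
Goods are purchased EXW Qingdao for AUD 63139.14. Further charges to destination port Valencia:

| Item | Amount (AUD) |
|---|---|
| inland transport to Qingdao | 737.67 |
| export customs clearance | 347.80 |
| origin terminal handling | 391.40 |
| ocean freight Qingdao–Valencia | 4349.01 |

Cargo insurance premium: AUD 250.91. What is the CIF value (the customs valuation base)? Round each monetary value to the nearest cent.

CIF = EXW price + pre-shipment costs + freight + insurance
CIF = 63139.14 + 737.67 + 347.80 + 391.40 + 4349.01 + 250.91 = 69215.93

CIF value: AUD 69215.93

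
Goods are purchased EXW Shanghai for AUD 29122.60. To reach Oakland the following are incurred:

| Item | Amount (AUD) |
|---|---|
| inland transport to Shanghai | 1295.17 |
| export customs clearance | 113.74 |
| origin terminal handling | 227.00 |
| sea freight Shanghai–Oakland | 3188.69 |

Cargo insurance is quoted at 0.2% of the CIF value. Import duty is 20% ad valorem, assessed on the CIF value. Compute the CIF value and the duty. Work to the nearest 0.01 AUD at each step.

CIF value: AUD 34015.23; import duty: AUD 6803.05

Let C be the CIF value. C = EXW price + pre-shipment costs + freight + 0.2% × C
C − 0.2% × C = 29122.60 + 1295.17 + 113.74 + 227.00 + 3188.69
0.998 × C = 33947.20
C = 33947.20 / 0.998 = 34015.23
Insurance premium = 0.2% × 34015.23 = 68.03
Import duty = 34015.23 × 20% = 6803.05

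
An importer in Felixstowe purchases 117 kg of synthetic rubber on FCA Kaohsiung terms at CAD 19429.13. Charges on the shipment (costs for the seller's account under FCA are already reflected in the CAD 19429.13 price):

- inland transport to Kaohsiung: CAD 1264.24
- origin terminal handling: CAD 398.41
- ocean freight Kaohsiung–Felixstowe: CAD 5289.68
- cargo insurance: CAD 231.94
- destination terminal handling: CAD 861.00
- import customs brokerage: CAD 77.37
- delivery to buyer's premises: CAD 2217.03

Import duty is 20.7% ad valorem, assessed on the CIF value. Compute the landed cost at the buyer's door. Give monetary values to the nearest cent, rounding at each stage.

Total landed cost: CAD 33751.84

FCA: the seller delivers export-cleared goods to the carrier; the buyer bears costs from that point.
Already in the invoice (seller's account under FCA): inland to port — exclude.
CIF value = FCA price + origin terminal + freight + insurance = 19429.13 + 398.41 + 5289.68 + 231.94 = 25349.16
Import duty = 25349.16 × 20.7% = 5247.28
Buyer bears: origin terminal 398.41 + freight 5289.68 + insurance 231.94 + destination terminal 861.00 + brokerage 77.37 + delivery 2217.03 + duty 5247.28 = 14322.71
Landed cost = invoice 19429.13 + 14322.71 = 33751.84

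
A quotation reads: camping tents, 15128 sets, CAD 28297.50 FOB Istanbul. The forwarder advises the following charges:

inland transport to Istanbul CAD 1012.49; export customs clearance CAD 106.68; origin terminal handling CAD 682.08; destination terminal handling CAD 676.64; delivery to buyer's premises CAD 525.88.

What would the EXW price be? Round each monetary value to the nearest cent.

EXW price: CAD 26496.25

Not relevant to the conversion: destination terminal, delivery — on the buyer under both terms; not part of either seller's price.
From FOB to EXW, the seller no longer bears: inland to port, export clearance, origin terminal.
EXW price = 28297.50 − 1012.49 − 106.68 − 682.08 = 26496.25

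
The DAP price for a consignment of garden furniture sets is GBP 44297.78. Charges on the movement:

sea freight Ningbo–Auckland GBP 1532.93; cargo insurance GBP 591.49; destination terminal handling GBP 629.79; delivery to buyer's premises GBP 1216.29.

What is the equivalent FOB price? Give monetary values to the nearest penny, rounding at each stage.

FOB price: GBP 40327.28

From DAP to FOB, the seller no longer bears: freight, insurance, destination terminal, delivery.
FOB price = 44297.78 − 1532.93 − 591.49 − 629.79 − 1216.29 = 40327.28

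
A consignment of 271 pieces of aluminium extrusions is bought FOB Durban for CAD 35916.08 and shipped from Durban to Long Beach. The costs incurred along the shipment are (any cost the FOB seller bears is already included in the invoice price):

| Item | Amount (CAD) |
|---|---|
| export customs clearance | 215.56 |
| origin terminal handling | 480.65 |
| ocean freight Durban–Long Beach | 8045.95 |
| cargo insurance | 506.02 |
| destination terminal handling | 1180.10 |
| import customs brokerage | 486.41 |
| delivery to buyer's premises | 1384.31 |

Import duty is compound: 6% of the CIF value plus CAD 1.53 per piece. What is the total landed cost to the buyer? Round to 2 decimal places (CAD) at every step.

FOB: the seller bears costs until goods are on board at the origin port; the buyer bears freight, insurance and all costs thereafter.
Already in the invoice (seller's account under FOB): export clearance, origin terminal — exclude.
CIF value = FOB price + freight + insurance = 35916.08 + 8045.95 + 506.02 = 44468.05
Ad valorem component: 44468.05 × 6% = 2668.08
Specific component: 271 × 1.53 = 414.63
Import duty = 2668.08 + 414.63 = 3082.71
Buyer bears: freight 8045.95 + insurance 506.02 + destination terminal 1180.10 + brokerage 486.41 + delivery 1384.31 + duty 3082.71 = 14685.50
Landed cost = invoice 35916.08 + 14685.50 = 50601.58

Total landed cost: CAD 50601.58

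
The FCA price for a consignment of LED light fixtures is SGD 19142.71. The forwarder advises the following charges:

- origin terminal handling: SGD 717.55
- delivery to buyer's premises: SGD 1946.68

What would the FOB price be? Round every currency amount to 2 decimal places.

FOB price: SGD 19860.26

Not relevant to the conversion: delivery — on the buyer under both terms; not part of either seller's price.
From FCA to FOB, the seller additionally bears: origin terminal.
FOB price = 19142.71 + 717.55 = 19860.26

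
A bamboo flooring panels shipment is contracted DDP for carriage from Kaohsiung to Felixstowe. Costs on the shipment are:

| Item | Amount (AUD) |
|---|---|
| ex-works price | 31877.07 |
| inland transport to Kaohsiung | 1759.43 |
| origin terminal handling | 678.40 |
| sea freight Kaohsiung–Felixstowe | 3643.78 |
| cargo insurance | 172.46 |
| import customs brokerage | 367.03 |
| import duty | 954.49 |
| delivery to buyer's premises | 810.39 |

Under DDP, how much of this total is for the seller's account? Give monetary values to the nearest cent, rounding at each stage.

DDP: the seller bears all costs including import duty.
Seller's account: goods 31877.07 + inland to port 1759.43 + origin terminal 678.40 + freight 3643.78 + insurance 172.46 + brokerage 367.03 + duty 954.49 + delivery 810.39 = 40263.05
Buyer's account: 0.00

Seller's account: AUD 40263.05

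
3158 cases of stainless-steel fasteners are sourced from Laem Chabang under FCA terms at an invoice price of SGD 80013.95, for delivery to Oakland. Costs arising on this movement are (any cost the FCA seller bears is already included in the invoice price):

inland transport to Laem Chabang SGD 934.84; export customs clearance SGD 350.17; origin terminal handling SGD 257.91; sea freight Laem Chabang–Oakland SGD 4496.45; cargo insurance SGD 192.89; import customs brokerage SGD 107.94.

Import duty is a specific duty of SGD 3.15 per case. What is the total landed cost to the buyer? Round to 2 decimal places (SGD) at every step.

FCA: the seller delivers export-cleared goods to the carrier; the buyer bears costs from that point.
Already in the invoice (seller's account under FCA): inland to port, export clearance — exclude.
CIF value = FCA price + origin terminal + freight + insurance = 80013.95 + 257.91 + 4496.45 + 192.89 = 84961.20
Import duty = 3158 × 3.15 = 9947.70
Buyer bears: origin terminal 257.91 + freight 4496.45 + insurance 192.89 + brokerage 107.94 + duty 9947.70 = 15002.89
Landed cost = invoice 80013.95 + 15002.89 = 95016.84

Total landed cost: SGD 95016.84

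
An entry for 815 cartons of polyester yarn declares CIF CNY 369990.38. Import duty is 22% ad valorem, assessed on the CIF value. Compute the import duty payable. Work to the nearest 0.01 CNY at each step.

Import duty = 369990.38 × 22% = 81397.88

Import duty: CNY 81397.88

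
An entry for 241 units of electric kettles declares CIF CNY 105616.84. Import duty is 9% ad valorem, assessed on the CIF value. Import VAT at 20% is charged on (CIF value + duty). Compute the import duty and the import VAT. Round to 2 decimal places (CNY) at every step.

Import duty: CNY 9505.52; import VAT: CNY 23024.47

Import duty = 105616.84 × 9% = 9505.52
VAT base = CIF + duty = 105616.84 + 9505.52 = 115122.36
Import VAT = 115122.36 × 20% = 23024.47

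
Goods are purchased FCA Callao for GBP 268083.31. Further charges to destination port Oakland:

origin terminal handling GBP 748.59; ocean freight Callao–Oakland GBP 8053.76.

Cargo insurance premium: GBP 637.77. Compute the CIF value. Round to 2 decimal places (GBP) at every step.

CIF value: GBP 277523.43

CIF = FCA price + pre-shipment costs + freight + insurance
CIF = 268083.31 + 748.59 + 8053.76 + 637.77 = 277523.43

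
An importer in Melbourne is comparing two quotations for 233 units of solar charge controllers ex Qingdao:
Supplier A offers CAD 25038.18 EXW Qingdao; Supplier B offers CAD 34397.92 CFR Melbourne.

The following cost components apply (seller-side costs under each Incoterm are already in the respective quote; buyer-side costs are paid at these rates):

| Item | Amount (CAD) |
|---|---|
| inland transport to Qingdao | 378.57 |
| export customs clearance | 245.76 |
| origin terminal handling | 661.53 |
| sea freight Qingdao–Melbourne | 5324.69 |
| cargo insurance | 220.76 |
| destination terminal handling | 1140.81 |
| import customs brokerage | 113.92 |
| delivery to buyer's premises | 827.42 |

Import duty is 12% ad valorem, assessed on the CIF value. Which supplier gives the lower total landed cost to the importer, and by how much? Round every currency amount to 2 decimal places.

Supplier A is cheaper by CAD 3079.09

Supplier A (EXW):
CIF value = EXW price + inland to port + export clearance + origin terminal + freight + insurance = 25038.18 + 378.57 + 245.76 + 661.53 + 5324.69 + 220.76 = 31869.49
Import duty = 31869.49 × 12% = 3824.34
Buyer bears (A): 378.57 + 245.76 + 661.53 + 5324.69 + 220.76 + 1140.81 + 113.92 + 827.42 = 8913.46
Landed cost (A) = invoice 25038.18 + 8913.46 + duty 3824.34 = 37775.98
Supplier B (CFR):
CIF value = CFR price + insurance = 34397.92 + 220.76 = 34618.68
Import duty = 34618.68 × 12% = 4154.24
Buyer bears (B): 220.76 + 1140.81 + 113.92 + 827.42 = 2302.91
Landed cost (B) = invoice 34397.92 + 2302.91 + duty 4154.24 = 40855.07
Difference = |37775.98 − 40855.07| = 3079.09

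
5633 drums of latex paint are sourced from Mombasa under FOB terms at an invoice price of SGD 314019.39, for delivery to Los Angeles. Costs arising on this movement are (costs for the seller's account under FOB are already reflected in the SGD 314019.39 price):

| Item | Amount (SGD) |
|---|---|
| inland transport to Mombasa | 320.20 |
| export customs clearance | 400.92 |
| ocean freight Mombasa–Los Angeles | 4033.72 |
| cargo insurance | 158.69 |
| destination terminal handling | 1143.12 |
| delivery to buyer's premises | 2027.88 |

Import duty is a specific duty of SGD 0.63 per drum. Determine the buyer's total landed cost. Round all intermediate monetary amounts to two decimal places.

Total landed cost: SGD 324931.59

FOB: the seller bears costs until goods are on board at the origin port; the buyer bears freight, insurance and all costs thereafter.
Already in the invoice (seller's account under FOB): inland to port, export clearance — exclude.
CIF value = FOB price + freight + insurance = 314019.39 + 4033.72 + 158.69 = 318211.80
Import duty = 5633 × 0.63 = 3548.79
Buyer bears: freight 4033.72 + insurance 158.69 + destination terminal 1143.12 + delivery 2027.88 + duty 3548.79 = 10912.20
Landed cost = invoice 314019.39 + 10912.20 = 324931.59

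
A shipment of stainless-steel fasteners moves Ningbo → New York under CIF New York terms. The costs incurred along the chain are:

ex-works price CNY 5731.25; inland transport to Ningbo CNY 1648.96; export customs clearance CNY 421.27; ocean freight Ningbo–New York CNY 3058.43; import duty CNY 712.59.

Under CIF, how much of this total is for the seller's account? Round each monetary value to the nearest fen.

Seller's account: CNY 10859.91

CIF: the seller pays costs through ocean freight and marine insurance to the destination port.
Seller's account: goods 5731.25 + inland to port 1648.96 + export clearance 421.27 + freight 3058.43 = 10859.91
Buyer's account: duty 712.59 = 712.59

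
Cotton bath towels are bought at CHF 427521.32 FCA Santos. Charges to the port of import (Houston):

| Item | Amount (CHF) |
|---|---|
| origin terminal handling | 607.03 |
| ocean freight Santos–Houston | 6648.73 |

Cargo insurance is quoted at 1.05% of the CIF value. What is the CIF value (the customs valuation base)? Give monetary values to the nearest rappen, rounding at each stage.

CIF value: CHF 439390.68

Let C be the CIF value. C = FCA price + pre-shipment costs + freight + 1.05% × C
C − 1.05% × C = 427521.32 + 607.03 + 6648.73
0.9895 × C = 434777.08
C = 434777.08 / 0.9895 = 439390.68
Insurance premium = 1.05% × 439390.68 = 4613.60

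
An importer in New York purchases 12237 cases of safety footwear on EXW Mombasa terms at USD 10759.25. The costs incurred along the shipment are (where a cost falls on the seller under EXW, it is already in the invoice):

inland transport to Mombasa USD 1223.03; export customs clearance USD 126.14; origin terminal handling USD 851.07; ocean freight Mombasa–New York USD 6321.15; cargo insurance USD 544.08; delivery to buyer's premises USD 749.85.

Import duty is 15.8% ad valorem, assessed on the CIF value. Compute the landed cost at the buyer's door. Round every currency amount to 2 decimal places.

Total landed cost: USD 23706.88

EXW: the seller makes goods available at their premises; the buyer bears all onward costs.
CIF value = EXW price + inland to port + export clearance + origin terminal + freight + insurance = 10759.25 + 1223.03 + 126.14 + 851.07 + 6321.15 + 544.08 = 19824.72
Import duty = 19824.72 × 15.8% = 3132.31
Buyer bears: inland to port 1223.03 + export clearance 126.14 + origin terminal 851.07 + freight 6321.15 + insurance 544.08 + delivery 749.85 + duty 3132.31 = 12947.63
Landed cost = invoice 10759.25 + 12947.63 = 23706.88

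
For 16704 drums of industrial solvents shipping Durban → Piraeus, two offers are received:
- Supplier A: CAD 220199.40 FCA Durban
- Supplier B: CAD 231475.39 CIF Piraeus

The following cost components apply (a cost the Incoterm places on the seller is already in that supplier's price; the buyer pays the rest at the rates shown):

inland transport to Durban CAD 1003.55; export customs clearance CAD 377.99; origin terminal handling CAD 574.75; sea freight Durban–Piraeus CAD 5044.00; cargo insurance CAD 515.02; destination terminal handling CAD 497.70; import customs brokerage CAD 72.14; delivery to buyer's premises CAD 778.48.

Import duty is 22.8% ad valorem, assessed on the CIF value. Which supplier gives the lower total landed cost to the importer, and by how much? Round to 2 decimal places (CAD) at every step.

Supplier A is cheaper by CAD 6314.65

Supplier A (FCA):
CIF value = FCA price + origin terminal + freight + insurance = 220199.40 + 574.75 + 5044.00 + 515.02 = 226333.17
Import duty = 226333.17 × 22.8% = 51603.96
Buyer bears (A): 574.75 + 5044.00 + 515.02 + 497.70 + 72.14 + 778.48 = 7482.09
Landed cost (A) = invoice 220199.40 + 7482.09 + duty 51603.96 = 279285.45
Supplier B (CIF):
The CIF price already equals the CIF value: 231475.39
Import duty = 231475.39 × 22.8% = 52776.39
Buyer bears (B): 497.70 + 72.14 + 778.48 = 1348.32
Landed cost (B) = invoice 231475.39 + 1348.32 + duty 52776.39 = 285600.10
Difference = |279285.45 − 285600.10| = 6314.65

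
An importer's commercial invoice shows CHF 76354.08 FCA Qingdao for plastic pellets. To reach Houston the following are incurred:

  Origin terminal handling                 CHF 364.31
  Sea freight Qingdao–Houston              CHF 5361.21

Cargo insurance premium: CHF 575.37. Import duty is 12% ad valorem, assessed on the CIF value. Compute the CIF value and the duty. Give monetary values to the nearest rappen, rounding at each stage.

CIF value: CHF 82654.97; import duty: CHF 9918.60

CIF = FCA price + pre-shipment costs + freight + insurance
CIF = 76354.08 + 364.31 + 5361.21 + 575.37 = 82654.97
Import duty = 82654.97 × 12% = 9918.60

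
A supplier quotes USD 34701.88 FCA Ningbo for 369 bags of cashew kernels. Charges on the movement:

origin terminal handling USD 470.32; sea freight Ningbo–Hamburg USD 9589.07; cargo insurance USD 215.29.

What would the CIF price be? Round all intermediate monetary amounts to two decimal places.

From FCA to CIF, the seller additionally bears: origin terminal, freight, insurance.
CIF price = 34701.88 + 470.32 + 9589.07 + 215.29 = 44976.56

CIF price: USD 44976.56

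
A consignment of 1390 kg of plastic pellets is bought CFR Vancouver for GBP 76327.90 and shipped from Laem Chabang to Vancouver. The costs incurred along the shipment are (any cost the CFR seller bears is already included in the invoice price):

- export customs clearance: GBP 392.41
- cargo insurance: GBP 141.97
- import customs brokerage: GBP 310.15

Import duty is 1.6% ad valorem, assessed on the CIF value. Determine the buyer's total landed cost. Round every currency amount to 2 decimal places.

CFR: the seller pays costs through ocean freight to the destination port, but not insurance.
Already in the invoice (seller's account under CFR): export clearance — exclude.
CIF value = CFR price + insurance = 76327.90 + 141.97 = 76469.87
Import duty = 76469.87 × 1.6% = 1223.52
Buyer bears: insurance 141.97 + brokerage 310.15 + duty 1223.52 = 1675.64
Landed cost = invoice 76327.90 + 1675.64 = 78003.54

Total landed cost: GBP 78003.54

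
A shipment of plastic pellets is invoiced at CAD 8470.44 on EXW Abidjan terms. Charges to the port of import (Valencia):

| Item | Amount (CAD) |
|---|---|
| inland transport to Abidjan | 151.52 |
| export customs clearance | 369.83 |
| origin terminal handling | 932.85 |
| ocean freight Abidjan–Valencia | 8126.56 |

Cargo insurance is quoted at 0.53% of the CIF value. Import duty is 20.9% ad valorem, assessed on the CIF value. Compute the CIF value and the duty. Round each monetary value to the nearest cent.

CIF value: CAD 18147.38; import duty: CAD 3792.80

Let C be the CIF value. C = EXW price + pre-shipment costs + freight + 0.53% × C
C − 0.53% × C = 8470.44 + 151.52 + 369.83 + 932.85 + 8126.56
0.9947 × C = 18051.20
C = 18051.20 / 0.9947 = 18147.38
Insurance premium = 0.53% × 18147.38 = 96.18
Import duty = 18147.38 × 20.9% = 3792.80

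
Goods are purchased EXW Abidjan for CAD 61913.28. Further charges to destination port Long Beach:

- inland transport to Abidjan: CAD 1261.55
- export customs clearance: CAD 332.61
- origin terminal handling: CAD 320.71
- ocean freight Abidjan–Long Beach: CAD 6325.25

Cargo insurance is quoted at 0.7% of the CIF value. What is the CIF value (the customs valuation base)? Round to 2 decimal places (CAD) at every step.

Let C be the CIF value. C = EXW price + pre-shipment costs + freight + 0.7% × C
C − 0.7% × C = 61913.28 + 1261.55 + 332.61 + 320.71 + 6325.25
0.993 × C = 70153.40
C = 70153.40 / 0.993 = 70647.94
Insurance premium = 0.7% × 70647.94 = 494.54

CIF value: CAD 70647.94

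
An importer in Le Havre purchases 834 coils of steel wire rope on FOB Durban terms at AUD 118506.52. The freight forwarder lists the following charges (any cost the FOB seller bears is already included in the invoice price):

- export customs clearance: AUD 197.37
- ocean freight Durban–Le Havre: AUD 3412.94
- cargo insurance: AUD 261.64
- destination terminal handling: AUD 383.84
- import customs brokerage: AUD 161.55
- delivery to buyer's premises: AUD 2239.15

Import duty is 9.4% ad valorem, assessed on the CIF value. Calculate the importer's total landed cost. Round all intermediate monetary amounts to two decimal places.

FOB: the seller bears costs until goods are on board at the origin port; the buyer bears freight, insurance and all costs thereafter.
Already in the invoice (seller's account under FOB): export clearance — exclude.
CIF value = FOB price + freight + insurance = 118506.52 + 3412.94 + 261.64 = 122181.10
Import duty = 122181.10 × 9.4% = 11485.02
Buyer bears: freight 3412.94 + insurance 261.64 + destination terminal 383.84 + brokerage 161.55 + delivery 2239.15 + duty 11485.02 = 17944.14
Landed cost = invoice 118506.52 + 17944.14 = 136450.66

Total landed cost: AUD 136450.66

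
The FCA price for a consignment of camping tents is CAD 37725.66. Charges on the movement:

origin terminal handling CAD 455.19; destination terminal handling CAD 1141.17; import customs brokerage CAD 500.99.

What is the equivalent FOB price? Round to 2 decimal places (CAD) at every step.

FOB price: CAD 38180.85

Not relevant to the conversion: destination terminal, brokerage — on the buyer under both terms; not part of either seller's price.
From FCA to FOB, the seller additionally bears: origin terminal.
FOB price = 37725.66 + 455.19 = 38180.85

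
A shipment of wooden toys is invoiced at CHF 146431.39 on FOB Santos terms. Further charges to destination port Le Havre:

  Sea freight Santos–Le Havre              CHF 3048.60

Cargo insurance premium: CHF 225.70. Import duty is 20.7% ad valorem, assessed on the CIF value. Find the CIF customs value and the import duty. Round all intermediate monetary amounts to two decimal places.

CIF = FOB price + freight + insurance
CIF = 146431.39 + 3048.60 + 225.70 = 149705.69
Import duty = 149705.69 × 20.7% = 30989.08

CIF value: CHF 149705.69; import duty: CHF 30989.08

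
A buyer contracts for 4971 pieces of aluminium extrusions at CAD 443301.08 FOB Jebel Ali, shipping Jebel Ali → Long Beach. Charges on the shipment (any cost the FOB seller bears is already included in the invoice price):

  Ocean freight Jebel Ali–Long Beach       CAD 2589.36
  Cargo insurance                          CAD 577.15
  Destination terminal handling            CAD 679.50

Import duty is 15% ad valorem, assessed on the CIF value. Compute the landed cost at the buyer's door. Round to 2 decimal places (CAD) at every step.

Total landed cost: CAD 514117.23

FOB: the seller bears costs until goods are on board at the origin port; the buyer bears freight, insurance and all costs thereafter.
CIF value = FOB price + freight + insurance = 443301.08 + 2589.36 + 577.15 = 446467.59
Import duty = 446467.59 × 15% = 66970.14
Buyer bears: freight 2589.36 + insurance 577.15 + destination terminal 679.50 + duty 66970.14 = 70816.15
Landed cost = invoice 443301.08 + 70816.15 = 514117.23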